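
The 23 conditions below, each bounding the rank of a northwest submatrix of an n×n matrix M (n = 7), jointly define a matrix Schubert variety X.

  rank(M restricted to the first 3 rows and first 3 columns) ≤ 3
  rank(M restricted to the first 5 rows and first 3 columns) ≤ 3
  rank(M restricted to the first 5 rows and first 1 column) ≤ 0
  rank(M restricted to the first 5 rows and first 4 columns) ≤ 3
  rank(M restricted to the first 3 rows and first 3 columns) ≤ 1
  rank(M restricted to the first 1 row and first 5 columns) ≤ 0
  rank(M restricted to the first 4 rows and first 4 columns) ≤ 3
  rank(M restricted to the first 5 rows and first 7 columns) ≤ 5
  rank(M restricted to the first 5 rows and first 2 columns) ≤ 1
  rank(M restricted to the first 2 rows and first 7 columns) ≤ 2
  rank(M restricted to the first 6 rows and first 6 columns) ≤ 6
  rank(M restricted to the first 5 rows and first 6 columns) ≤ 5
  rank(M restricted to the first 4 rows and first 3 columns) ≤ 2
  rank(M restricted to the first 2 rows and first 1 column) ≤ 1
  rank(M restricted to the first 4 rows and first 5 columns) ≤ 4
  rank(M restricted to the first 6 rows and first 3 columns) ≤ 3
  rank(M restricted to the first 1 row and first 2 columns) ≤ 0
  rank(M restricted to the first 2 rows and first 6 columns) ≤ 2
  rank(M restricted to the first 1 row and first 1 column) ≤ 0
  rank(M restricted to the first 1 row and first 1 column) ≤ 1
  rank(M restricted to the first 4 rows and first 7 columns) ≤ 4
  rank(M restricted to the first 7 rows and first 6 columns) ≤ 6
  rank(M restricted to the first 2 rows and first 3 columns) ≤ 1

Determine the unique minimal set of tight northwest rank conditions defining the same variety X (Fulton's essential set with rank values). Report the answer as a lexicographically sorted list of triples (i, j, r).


The tightest implied rank at each (i,j), from the 23 conditions:

  i=1: 0 0 0 0 0 1 1
  i=2: 0 1 1 1 1 2 2
  i=3: 0 1 1 2 2 3 3
  i=4: 0 1 2 3 3 4 4
  i=5: 0 1 2 3 4 5 5
  i=6: 1 2 3 4 5 6 6
  i=7: 1 2 3 4 5 6 7

hence w(1..7) = (6, 2, 4, 3, 5, 1, 7).

|D(w)|=10, |Ess(w)|=3:

[(1, 5, 0), (3, 3, 1), (5, 1, 0)]


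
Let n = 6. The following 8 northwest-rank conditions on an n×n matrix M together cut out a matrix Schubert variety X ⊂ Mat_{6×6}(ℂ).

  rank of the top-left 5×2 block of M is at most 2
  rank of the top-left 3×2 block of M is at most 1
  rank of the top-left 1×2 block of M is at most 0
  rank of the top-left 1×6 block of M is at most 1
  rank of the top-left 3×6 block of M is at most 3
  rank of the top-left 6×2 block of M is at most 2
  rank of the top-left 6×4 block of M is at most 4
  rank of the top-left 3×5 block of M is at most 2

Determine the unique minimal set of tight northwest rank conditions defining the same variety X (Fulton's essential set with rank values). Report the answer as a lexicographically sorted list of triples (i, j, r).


Rank table r_w(6×6) implied by the 8 constraints:

  0, 0, 1, 1, 1, 1
  1, 1, 2, 2, 2, 2
  1, 1, 2, 2, 2, 3
  1, 2, 3, 3, 3, 4
  1, 2, 3, 4, 4, 5
  1, 2, 3, 4, 5, 6

hence w(1..6) = (3, 1, 6, 2, 4, 5).

3 SE-corners of the 5-cell Rothe diagram give Ess(w):

[(1, 2, 0), (3, 2, 1), (3, 5, 2)]


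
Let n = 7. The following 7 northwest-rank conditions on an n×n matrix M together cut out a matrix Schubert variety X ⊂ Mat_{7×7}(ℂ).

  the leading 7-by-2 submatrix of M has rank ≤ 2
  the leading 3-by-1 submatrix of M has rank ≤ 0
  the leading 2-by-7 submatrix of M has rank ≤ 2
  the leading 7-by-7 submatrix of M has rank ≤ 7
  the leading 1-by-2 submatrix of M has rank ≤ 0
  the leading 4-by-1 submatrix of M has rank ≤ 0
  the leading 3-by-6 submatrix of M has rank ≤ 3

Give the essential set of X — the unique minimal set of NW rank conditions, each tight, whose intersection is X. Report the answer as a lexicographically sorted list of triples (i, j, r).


The tightest implied rank at each (i,j), from the 7 conditions:

  0 0 1 1 1 1 1
  0 1 2 2 2 2 2
  0 1 2 3 3 3 3
  0 1 2 3 4 4 4
  1 2 3 4 5 5 5
  1 2 3 4 5 6 6
  1 2 3 4 5 6 7

so w = (3, 2, 4, 5, 1, 6, 7).

|D(w)|=5, |Ess(w)|=2:

[(1, 2, 0), (4, 1, 0)]


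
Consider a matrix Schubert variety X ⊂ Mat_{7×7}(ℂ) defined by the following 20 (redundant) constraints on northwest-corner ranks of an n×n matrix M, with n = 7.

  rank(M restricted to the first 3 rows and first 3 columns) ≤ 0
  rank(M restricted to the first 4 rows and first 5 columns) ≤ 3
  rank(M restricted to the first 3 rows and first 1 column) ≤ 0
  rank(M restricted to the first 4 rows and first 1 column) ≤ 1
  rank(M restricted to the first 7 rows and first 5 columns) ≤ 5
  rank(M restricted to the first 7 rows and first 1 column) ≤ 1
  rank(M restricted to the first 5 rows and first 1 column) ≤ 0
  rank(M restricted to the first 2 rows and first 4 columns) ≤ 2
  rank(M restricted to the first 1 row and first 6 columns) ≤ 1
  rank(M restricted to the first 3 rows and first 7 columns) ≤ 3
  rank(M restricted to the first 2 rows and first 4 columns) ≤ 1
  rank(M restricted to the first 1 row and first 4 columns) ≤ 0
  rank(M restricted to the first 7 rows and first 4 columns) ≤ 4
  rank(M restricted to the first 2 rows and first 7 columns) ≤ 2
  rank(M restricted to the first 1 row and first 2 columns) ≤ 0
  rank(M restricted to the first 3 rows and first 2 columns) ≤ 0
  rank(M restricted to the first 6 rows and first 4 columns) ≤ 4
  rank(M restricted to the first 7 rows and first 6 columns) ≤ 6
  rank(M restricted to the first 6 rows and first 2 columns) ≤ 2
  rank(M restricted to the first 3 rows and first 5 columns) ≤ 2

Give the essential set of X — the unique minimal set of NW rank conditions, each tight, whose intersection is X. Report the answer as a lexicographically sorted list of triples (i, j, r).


Propagating the 20 rank bounds to every northwest block:

  i=1: 0 0 0 0 1 1 1
  i=2: 0 0 0 1 2 2 2
  i=3: 0 0 0 1 2 3 3
  i=4: 0 1 1 2 3 4 4
  i=5: 0 1 2 3 4 5 5
  i=6: 1 2 3 4 5 6 6
  i=7: 1 2 3 4 5 6 7

so w = (5, 4, 6, 2, 3, 1, 7).

|D(w)|=12, |Ess(w)|=3:

[(1, 4, 0), (3, 3, 0), (5, 1, 0)]


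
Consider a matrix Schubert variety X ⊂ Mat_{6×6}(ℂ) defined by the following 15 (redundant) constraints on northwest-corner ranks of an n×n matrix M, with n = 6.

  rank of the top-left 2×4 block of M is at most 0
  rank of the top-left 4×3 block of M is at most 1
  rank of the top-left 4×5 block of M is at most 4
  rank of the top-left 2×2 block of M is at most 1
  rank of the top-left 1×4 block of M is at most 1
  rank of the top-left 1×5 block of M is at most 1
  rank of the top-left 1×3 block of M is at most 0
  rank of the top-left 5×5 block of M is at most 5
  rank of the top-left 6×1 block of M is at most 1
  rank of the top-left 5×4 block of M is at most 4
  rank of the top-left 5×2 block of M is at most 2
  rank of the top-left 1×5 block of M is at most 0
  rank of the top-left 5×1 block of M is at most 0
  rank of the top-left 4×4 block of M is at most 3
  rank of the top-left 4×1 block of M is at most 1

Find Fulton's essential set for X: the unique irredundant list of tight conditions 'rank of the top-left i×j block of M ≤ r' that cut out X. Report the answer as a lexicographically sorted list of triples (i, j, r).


The tightest implied rank at each (i,j), from the 15 conditions:

  0, 0, 0, 0, 0, 1
  0, 0, 0, 0, 1, 2
  0, 1, 1, 1, 2, 3
  0, 1, 1, 2, 3, 4
  0, 1, 2, 3, 4, 5
  1, 2, 3, 4, 5, 6

hence w(1..6) = (6, 5, 2, 4, 3, 1).

4 SE-corners of the 13-cell Rothe diagram give Ess(w):

[(1, 5, 0), (2, 4, 0), (4, 3, 1), (5, 1, 0)]


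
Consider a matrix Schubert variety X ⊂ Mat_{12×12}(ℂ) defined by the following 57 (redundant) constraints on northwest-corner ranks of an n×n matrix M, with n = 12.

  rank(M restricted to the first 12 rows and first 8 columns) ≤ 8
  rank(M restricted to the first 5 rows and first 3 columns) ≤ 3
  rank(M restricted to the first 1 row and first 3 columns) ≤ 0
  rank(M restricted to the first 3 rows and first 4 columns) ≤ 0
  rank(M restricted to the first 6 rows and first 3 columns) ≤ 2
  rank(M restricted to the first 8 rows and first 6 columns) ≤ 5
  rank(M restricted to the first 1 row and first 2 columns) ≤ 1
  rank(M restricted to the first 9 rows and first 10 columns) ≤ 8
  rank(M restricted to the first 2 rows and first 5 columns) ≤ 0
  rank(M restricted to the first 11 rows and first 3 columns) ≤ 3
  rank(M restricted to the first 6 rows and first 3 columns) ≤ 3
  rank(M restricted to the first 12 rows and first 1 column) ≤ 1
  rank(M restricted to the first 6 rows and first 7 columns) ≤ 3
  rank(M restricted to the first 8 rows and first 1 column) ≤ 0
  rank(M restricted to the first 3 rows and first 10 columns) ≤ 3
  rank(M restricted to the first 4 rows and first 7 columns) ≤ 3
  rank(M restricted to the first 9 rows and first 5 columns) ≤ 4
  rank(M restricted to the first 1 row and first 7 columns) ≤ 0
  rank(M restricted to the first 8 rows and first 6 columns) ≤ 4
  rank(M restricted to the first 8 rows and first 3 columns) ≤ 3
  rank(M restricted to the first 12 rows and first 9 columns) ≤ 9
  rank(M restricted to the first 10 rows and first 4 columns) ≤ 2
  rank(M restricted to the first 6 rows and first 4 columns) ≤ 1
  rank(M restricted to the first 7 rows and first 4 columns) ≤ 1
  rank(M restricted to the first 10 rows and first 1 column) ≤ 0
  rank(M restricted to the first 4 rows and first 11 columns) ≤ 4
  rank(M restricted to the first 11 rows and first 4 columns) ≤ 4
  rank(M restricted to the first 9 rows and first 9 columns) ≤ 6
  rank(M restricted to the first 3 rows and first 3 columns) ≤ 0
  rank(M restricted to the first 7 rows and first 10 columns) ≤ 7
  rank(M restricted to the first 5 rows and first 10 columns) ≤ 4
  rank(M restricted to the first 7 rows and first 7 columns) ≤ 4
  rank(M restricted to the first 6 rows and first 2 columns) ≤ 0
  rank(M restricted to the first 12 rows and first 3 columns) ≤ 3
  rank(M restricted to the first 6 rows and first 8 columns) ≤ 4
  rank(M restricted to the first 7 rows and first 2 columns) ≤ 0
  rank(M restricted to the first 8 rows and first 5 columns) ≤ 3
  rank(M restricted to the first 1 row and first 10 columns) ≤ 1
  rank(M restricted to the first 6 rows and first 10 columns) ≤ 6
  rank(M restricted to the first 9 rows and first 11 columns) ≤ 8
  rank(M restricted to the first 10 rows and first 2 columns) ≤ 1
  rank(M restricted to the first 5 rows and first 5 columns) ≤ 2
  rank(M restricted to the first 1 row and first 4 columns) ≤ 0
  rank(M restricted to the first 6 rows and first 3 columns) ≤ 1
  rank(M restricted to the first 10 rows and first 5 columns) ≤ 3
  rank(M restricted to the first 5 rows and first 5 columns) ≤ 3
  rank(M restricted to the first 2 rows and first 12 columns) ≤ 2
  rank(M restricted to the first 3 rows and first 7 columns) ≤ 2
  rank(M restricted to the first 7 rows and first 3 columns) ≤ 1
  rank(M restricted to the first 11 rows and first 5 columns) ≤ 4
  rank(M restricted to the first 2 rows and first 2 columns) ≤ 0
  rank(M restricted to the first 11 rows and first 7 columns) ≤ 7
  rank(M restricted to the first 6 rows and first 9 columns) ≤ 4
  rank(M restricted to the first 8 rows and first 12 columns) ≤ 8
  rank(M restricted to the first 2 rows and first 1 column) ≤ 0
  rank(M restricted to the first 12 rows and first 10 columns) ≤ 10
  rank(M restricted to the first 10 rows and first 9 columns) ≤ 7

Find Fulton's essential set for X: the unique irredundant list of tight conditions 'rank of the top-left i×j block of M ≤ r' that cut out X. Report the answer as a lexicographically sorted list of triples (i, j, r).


Propagating the 57 rank bounds to every northwest block:

  0 | 0 | 0 | 0 | 0 | 0 | 0 | 1 | 1 | 1 | 1 | 1
  0 | 0 | 0 | 0 | 0 | 1 | 1 | 2 | 2 | 2 | 2 | 2
  0 | 0 | 0 | 0 | 1 | 2 | 2 | 3 | 3 | 3 | 3 | 3
  0 | 0 | 1 | 1 | 2 | 3 | 3 | 4 | 4 | 4 | 4 | 4
  0 | 0 | 1 | 1 | 2 | 3 | 3 | 4 | 4 | 4 | 5 | 5
  0 | 0 | 1 | 1 | 2 | 3 | 3 | 4 | 4 | 5 | 6 | 6
  0 | 0 | 1 | 1 | 2 | 3 | 4 | 5 | 5 | 6 | 7 | 7
  0 | 1 | 2 | 2 | 3 | 4 | 5 | 6 | 6 | 7 | 8 | 8
  0 | 1 | 2 | 2 | 3 | 4 | 5 | 6 | 6 | 7 | 8 | 9
  0 | 1 | 2 | 2 | 3 | 4 | 5 | 6 | 7 | 8 | 9 | 10
  1 | 2 | 3 | 3 | 4 | 5 | 6 | 7 | 8 | 9 | 10 | 11
  1 | 2 | 3 | 4 | 5 | 6 | 7 | 8 | 9 | 10 | 11 | 12

the unique w with this rank table is (8, 6, 5, 3, 11, 10, 7, 2, 12, 9, 1, 4).

ℓ(w)=38; the 11 essential cells (i,j,r):

[(1, 7, 0), (2, 5, 0), (3, 4, 0), (5, 10, 4), (6, 7, 3), (6, 9, 4), (7, 2, 0), (7, 4, 1), (9, 9, 6), (10, 1, 0), (10, 4, 2)]


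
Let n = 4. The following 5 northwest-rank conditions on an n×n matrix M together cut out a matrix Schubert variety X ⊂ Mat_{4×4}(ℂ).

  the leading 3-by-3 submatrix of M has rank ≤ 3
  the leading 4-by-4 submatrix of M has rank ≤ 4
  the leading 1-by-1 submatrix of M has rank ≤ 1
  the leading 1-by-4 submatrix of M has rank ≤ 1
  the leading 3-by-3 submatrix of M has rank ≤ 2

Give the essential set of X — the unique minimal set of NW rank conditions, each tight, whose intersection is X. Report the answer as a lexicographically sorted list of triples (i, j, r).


Recovering R(i,j) via the rank-extension bound from the 5 conditions:

  i=1: 1 1 1 1
  i=2: 1 2 2 2
  i=3: 1 2 2 3
  i=4: 1 2 3 4

reading off 1-entries of Δ²R: w = (1, 2, 4, 3).

Rothe diagram D(w) (1 cell), 1 SE-corner (essential condition):

[(3, 3, 2)]


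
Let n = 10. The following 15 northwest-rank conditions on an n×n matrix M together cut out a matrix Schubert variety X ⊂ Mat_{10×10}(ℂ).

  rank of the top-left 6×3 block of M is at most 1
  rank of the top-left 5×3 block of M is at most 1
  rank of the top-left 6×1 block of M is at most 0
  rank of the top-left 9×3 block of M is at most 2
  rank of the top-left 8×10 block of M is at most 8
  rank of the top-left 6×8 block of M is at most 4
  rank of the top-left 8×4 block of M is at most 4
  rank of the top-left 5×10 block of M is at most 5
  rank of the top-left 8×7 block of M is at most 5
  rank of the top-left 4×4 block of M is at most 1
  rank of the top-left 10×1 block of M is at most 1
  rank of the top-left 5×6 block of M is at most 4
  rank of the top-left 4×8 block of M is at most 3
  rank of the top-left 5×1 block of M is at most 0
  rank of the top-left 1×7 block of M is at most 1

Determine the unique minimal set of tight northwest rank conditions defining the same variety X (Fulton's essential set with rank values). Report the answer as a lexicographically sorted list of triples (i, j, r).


Recovering R(i,j) via the rank-extension bound from the 15 conditions:

  R[1]: 0, 1, 1, 1, 1, 1, 1, 1, 1, 1
  R[2]: 0, 1, 1, 1, 2, 2, 2, 2, 2, 2
  R[3]: 0, 1, 1, 1, 2, 3, 3, 3, 3, 3
  R[4]: 0, 1, 1, 1, 2, 3, 3, 3, 4, 4
  R[5]: 0, 1, 1, 2, 3, 4, 4, 4, 5, 5
  R[6]: 0, 1, 1, 2, 3, 4, 4, 4, 5, 6
  R[7]: 1, 2, 2, 3, 4, 5, 5, 5, 6, 7
  R[8]: 1, 2, 2, 3, 4, 5, 5, 6, 7, 8
  R[9]: 1, 2, 2, 3, 4, 5, 6, 7, 8, 9
  R[10]: 1, 2, 3, 4, 5, 6, 7, 8, 9, 10

the unique w with this rank table is (2, 5, 6, 9, 4, 10, 1, 8, 7, 3).

7 SE-corners of the 21-cell Rothe diagram give Ess(w):

[(4, 4, 1), (4, 8, 3), (6, 1, 0), (6, 3, 1), (6, 8, 4), (8, 7, 5), (9, 3, 2)]


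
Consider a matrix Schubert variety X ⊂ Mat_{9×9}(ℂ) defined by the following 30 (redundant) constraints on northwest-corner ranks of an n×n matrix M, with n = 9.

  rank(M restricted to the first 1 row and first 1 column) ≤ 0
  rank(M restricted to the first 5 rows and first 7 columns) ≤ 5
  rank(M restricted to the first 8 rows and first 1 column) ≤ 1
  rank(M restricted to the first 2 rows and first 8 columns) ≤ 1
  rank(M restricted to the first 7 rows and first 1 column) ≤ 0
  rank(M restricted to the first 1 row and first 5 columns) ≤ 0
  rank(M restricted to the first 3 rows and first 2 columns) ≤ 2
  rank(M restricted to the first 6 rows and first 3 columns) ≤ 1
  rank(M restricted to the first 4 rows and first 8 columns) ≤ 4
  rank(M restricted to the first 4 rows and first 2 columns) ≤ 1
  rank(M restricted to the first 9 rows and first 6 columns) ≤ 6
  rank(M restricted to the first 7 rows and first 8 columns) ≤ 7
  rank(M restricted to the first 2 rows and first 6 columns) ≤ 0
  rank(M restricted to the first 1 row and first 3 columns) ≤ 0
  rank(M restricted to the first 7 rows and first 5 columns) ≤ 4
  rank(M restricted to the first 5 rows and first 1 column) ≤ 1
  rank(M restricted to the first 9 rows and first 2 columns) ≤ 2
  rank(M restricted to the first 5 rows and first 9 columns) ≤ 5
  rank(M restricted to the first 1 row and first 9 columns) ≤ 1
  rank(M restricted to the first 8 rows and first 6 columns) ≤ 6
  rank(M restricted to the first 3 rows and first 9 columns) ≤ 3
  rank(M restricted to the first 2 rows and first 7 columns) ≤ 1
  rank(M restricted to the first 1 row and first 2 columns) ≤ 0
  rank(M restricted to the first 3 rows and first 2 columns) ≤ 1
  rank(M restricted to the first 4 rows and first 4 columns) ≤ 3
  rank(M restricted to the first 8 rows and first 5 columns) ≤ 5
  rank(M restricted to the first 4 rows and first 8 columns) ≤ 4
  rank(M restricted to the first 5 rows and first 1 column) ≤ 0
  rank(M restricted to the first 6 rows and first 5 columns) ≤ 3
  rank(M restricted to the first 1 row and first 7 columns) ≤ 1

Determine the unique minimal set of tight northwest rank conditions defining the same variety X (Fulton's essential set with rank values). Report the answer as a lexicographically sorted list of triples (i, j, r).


Computing R[i][j] = min implied NW-rank bound (n=9, 30 conditions):

  R[1]: 0  0  0  0  0  0  1  1  1
  R[2]: 0  0  0  0  0  0  1  1  2
  R[3]: 0  1  1  1  1  1  2  2  3
  R[4]: 0  1  1  2  2  2  3  3  4
  R[5]: 0  1  1  2  3  3  4  4  5
  R[6]: 0  1  1  2  3  4  5  5  6
  R[7]: 0  1  2  3  4  5  6  6  7
  R[8]: 1  2  3  4  5  6  7  7  8
  R[9]: 1  2  3  4  5  6  7  8  9

giving w = (7, 9, 2, 4, 5, 6, 3, 1, 8) via Δ²R.

|D(w)|=21, |Ess(w)|=4:

[(2, 6, 0), (2, 8, 1), (6, 3, 1), (7, 1, 0)]


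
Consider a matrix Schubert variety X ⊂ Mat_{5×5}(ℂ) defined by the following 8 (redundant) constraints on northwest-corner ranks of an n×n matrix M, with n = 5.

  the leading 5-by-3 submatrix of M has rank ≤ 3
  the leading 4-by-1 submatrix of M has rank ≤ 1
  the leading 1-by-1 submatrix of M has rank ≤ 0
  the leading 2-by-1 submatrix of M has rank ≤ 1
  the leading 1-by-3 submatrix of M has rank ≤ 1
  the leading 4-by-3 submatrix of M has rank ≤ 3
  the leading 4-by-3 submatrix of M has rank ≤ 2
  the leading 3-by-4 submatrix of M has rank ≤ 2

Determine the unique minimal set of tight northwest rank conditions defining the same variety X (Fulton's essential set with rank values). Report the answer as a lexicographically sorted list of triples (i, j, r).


Reconstructing r_w from the 8 given conditions:

  R[1]: 0  1  1  1  1
  R[2]: 1  2  2  2  2
  R[3]: 1  2  2  2  3
  R[4]: 1  2  2  3  4
  R[5]: 1  2  3  4  5

reading off 1-entries of Δ²R: w = (2, 1, 5, 4, 3).

3 SE-corners of the 4-cell Rothe diagram give Ess(w):

[(1, 1, 0), (3, 4, 2), (4, 3, 2)]


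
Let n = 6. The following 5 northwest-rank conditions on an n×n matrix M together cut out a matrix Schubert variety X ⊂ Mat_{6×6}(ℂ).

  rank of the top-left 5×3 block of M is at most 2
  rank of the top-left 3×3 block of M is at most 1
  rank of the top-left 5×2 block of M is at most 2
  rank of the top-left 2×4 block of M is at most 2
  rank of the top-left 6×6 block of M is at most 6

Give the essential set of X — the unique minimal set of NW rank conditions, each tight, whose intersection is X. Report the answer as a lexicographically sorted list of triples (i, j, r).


Computing R[i][j] = min implied NW-rank bound (n=6, 5 conditions):

  1, 1, 1, 1, 1, 1
  1, 1, 1, 2, 2, 2
  1, 1, 1, 2, 3, 3
  1, 2, 2, 3, 4, 4
  1, 2, 2, 3, 4, 5
  1, 2, 3, 4, 5, 6

the unique w with this rank table is (1, 4, 5, 2, 6, 3).

D(w) has 5 cells with 2 SE-corners; essential set:

[(3, 3, 1), (5, 3, 2)]


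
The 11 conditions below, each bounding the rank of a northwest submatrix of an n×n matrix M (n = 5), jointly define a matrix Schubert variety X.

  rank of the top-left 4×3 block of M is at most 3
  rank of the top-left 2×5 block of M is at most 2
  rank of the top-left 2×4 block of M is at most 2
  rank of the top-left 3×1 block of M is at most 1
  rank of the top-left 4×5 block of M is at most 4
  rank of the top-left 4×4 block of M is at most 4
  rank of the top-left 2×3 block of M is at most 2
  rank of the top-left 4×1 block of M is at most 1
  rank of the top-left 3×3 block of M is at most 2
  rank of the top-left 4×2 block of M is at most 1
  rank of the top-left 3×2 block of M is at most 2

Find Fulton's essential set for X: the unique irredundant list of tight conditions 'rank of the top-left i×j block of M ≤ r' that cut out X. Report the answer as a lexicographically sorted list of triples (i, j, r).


Recovering R(i,j) via the rank-extension bound from the 11 conditions:

  1  1  1  1  1
  1  1  2  2  2
  1  1  2  3  3
  1  1  2  3  4
  1  2  3  4  5

second differences of R give the permutation w = (1, 3, 4, 5, 2).

D(w) has 3 cells with 1 SE-corner; essential set:

[(4, 2, 1)]


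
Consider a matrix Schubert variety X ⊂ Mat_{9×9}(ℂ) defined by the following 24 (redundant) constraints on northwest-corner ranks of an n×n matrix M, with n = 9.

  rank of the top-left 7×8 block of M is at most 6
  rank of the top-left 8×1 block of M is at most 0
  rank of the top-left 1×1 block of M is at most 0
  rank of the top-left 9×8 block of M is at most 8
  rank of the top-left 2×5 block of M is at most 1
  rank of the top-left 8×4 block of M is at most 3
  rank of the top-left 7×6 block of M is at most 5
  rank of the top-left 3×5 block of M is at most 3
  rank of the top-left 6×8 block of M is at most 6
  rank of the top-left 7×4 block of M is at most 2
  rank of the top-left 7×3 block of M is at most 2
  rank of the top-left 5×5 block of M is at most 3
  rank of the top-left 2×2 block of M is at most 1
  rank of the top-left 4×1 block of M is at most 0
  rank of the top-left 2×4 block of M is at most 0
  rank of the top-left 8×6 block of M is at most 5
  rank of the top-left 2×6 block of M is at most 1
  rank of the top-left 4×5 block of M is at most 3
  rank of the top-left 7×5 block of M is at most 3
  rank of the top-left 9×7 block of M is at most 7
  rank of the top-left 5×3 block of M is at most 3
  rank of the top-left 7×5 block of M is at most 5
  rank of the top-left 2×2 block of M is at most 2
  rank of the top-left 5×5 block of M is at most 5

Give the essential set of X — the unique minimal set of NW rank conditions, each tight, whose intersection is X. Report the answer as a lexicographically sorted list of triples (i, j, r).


Computing R[i][j] = min implied NW-rank bound (n=9, 24 conditions):

  i=1: 0  0  0  0  1  1  1  1  1
  i=2: 0  0  0  0  1  1  2  2  2
  i=3: 0  1  1  1  2  2  3  3  3
  i=4: 0  1  2  2  3  3  4  4  4
  i=5: 0  1  2  2  3  4  5  5  5
  i=6: 0  1  2  2  3  4  5  6  6
  i=7: 0  1  2  2  3  4  5  6  7
  i=8: 0  1  2  3  4  5  6  7  8
  i=9: 1  2  3  4  5  6  7  8  9

second differences of R give the permutation w = (5, 7, 2, 3, 6, 8, 9, 4, 1).

Fulton essential set (4 of the 18 Rothe cells):

[(2, 4, 0), (2, 6, 1), (7, 4, 2), (8, 1, 0)]


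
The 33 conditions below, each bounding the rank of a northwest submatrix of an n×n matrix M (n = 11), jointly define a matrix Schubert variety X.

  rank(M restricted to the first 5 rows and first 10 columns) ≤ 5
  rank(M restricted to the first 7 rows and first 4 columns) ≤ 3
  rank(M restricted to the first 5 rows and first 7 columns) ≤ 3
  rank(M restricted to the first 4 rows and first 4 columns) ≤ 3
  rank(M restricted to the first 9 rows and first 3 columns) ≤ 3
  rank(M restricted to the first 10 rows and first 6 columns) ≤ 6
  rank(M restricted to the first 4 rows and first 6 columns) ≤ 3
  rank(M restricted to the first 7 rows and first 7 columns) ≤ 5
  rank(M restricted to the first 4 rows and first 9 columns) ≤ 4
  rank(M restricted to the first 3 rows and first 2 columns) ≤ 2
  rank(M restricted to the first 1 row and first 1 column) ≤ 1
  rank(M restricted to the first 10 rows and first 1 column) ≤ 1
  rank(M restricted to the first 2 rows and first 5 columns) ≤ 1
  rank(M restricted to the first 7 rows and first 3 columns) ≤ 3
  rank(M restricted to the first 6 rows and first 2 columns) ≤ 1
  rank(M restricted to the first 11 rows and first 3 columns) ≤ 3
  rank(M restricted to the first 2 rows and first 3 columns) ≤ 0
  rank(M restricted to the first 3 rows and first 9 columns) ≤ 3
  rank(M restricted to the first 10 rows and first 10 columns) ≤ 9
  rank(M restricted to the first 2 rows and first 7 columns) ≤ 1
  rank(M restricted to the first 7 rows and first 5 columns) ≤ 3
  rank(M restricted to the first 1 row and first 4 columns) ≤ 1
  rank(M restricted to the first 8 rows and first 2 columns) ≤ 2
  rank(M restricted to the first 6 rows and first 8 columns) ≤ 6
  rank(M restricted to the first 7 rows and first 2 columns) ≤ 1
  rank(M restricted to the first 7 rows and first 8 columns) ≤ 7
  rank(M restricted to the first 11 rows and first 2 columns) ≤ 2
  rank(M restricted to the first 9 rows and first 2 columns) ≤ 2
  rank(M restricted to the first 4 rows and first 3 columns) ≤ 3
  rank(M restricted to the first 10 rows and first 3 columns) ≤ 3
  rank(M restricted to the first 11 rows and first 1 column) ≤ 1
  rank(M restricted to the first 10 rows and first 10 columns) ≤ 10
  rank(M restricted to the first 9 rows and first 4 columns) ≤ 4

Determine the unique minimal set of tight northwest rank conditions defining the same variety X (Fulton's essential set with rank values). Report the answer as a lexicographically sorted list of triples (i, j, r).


The tightest implied rank at each (i,j), from the 33 conditions:

  R[1]: 0  0  0  1  1  1  1  1  1  1  1
  R[2]: 0  0  0  1  1  1  1  2  2  2  2
  R[3]: 1  1  1  2  2  2  2  3  3  3  3
  R[4]: 1  1  2  3  3  3  3  4  4  4  4
  R[5]: 1  1  2  3  3  3  3  4  5  5  5
  R[6]: 1  1  2  3  3  4  4  5  6  6  6
  R[7]: 1  1  2  3  3  4  5  6  7  7  7
  R[8]: 1  2  3  4  4  5  6  7  8  8  8
  R[9]: 1  2  3  4  5  6  7  8  9  9  9
  R[10]: 1  2  3  4  5  6  7  8  9  9  10
  R[11]: 1  2  3  4  5  6  7  8  9  10  11

the unique w with this rank table is (4, 8, 1, 3, 9, 6, 7, 2, 5, 11, 10).

Rothe diagram D(w) (19 cells), 6 SE-corners (essential conditions):

[(2, 3, 0), (2, 7, 1), (5, 7, 3), (7, 2, 1), (7, 5, 3), (10, 10, 9)]


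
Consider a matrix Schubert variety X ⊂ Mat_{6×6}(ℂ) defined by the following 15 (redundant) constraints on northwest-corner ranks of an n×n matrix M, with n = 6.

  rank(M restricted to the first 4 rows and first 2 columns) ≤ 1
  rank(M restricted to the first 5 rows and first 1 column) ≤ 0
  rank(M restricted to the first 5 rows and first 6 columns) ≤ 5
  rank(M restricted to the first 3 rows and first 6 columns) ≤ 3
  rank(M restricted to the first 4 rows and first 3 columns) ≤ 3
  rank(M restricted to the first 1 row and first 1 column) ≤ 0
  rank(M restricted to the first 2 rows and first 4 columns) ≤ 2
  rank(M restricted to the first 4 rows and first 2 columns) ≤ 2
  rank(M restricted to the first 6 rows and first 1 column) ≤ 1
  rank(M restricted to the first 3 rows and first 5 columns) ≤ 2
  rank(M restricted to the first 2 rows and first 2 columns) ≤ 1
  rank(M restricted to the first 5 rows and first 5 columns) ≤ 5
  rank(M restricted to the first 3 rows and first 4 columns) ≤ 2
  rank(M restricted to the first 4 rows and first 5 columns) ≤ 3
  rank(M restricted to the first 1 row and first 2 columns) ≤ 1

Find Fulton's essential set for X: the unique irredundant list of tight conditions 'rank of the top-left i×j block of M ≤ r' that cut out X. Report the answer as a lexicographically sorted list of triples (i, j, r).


Recovering R(i,j) via the rank-extension bound from the 15 conditions:

  0  1  1  1  1  1
  0  1  2  2  2  2
  0  1  2  2  2  3
  0  1  2  3  3  4
  0  1  2  3  4  5
  1  2  3  4  5  6

the unique w with this rank table is (2, 3, 6, 4, 5, 1).

Rothe diagram D(w) (7 cells), 2 SE-corners (essential conditions):

[(3, 5, 2), (5, 1, 0)]


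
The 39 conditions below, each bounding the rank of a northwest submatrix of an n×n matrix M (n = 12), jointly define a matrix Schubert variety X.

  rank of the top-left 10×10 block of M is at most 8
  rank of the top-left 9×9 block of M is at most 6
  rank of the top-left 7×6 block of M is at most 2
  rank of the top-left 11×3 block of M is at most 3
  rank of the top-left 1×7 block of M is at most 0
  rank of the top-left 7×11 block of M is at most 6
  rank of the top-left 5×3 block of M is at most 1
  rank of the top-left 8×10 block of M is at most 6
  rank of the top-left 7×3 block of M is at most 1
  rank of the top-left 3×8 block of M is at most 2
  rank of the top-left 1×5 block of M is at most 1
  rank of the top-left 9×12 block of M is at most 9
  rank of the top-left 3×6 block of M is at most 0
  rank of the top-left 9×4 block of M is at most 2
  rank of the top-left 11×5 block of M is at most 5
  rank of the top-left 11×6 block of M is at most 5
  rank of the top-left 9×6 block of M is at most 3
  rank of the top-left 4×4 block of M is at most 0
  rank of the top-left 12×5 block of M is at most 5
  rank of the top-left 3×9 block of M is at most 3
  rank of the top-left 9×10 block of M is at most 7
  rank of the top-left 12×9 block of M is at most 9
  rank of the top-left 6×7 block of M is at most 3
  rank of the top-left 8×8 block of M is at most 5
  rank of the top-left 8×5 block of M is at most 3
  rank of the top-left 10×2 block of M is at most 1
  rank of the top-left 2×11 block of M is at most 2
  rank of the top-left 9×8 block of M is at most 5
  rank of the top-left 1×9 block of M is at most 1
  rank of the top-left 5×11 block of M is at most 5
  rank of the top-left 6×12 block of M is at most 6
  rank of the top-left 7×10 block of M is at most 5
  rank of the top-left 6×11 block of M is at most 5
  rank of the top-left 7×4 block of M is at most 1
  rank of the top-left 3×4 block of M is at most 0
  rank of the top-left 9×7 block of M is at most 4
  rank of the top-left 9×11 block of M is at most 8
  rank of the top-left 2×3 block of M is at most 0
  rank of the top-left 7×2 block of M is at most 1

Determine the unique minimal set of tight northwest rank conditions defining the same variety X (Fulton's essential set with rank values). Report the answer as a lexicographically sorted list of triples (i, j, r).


The tightest implied rank at each (i,j), from the 39 conditions:

  R[1]: 0  0  0  0  0  0  0  1  1  1  1  1
  R[2]: 0  0  0  0  0  0  1  2  2  2  2  2
  R[3]: 0  0  0  0  0  0  1  2  3  3  3  3
  R[4]: 0  0  0  0  1  1  2  3  4  4  4  4
  R[5]: 1  1  1  1  2  2  3  4  5  5  5  5
  R[6]: 1  1  1  1  2  2  3  4  5  5  5  6
  R[7]: 1  1  1  1  2  2  3  4  5  5  6  7
  R[8]: 1  1  2  2  3  3  4  5  6  6  7  8
  R[9]: 1  1  2  2  3  3  4  5  6  7  8  9
  R[10]: 1  1  2  3  4  4  5  6  7  8  9  10
  R[11]: 1  2  3  4  5  5  6  7  8  9  10  11
  R[12]: 1  2  3  4  5  6  7  8  9  10  11  12

second differences of R give the permutation w = (8, 7, 9, 5, 1, 12, 11, 3, 10, 4, 2, 6).

D(w) has 39 cells with 10 SE-corners; essential set:

[(1, 7, 0), (3, 6, 0), (4, 4, 0), (6, 11, 5), (7, 4, 1), (7, 6, 2), (7, 10, 5), (9, 4, 2), (9, 6, 3), (10, 2, 1)]


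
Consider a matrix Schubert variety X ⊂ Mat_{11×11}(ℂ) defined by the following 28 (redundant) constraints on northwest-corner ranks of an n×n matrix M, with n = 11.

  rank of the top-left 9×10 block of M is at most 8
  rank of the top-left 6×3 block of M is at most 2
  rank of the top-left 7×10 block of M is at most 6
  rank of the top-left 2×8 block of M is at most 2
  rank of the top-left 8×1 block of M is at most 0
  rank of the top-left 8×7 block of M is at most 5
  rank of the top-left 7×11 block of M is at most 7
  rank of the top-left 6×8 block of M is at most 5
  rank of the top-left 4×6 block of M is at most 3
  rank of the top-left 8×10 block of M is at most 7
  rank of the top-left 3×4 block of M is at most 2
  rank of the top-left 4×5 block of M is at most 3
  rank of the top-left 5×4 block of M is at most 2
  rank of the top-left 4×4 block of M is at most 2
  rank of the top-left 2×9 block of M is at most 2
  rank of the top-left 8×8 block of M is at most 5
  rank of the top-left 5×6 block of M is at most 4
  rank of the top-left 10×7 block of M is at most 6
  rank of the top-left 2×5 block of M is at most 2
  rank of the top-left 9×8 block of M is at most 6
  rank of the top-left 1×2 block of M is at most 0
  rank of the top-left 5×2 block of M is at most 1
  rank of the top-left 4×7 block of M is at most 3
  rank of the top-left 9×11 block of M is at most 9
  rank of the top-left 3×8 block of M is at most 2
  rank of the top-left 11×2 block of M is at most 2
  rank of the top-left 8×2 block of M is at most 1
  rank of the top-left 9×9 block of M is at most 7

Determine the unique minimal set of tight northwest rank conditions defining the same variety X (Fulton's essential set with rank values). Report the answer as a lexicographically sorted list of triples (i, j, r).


Reconstructing r_w from the 28 given conditions:

  i=1: 0  0  1  1  1  1  1  1  1  1  1
  i=2: 0  1  2  2  2  2  2  2  2  2  2
  i=3: 0  1  2  2  2  2  2  2  3  3  3
  i=4: 0  1  2  2  3  3  3  3  4  4  4
  i=5: 0  1  2  2  3  4  4  4  5  5  5
  i=6: 0  1  2  3  4  5  5  5  6  6  6
  i=7: 0  1  2  3  4  5  5  5  6  6  7
  i=8: 0  1  2  3  4  5  5  5  6  7  8
  i=9: 1  2  3  4  5  6  6  6  7  8  9
  i=10: 1  2  3  4  5  6  6  7  8  9  10
  i=11: 1  2  3  4  5  6  7  8  9  10  11

reading off 1-entries of Δ²R: w = (3, 2, 9, 5, 6, 4, 11, 10, 1, 8, 7).

|D(w)|=22, |Ess(w)|=7:

[(1, 2, 0), (3, 8, 2), (5, 4, 2), (7, 10, 6), (8, 1, 0), (8, 8, 5), (10, 7, 6)]


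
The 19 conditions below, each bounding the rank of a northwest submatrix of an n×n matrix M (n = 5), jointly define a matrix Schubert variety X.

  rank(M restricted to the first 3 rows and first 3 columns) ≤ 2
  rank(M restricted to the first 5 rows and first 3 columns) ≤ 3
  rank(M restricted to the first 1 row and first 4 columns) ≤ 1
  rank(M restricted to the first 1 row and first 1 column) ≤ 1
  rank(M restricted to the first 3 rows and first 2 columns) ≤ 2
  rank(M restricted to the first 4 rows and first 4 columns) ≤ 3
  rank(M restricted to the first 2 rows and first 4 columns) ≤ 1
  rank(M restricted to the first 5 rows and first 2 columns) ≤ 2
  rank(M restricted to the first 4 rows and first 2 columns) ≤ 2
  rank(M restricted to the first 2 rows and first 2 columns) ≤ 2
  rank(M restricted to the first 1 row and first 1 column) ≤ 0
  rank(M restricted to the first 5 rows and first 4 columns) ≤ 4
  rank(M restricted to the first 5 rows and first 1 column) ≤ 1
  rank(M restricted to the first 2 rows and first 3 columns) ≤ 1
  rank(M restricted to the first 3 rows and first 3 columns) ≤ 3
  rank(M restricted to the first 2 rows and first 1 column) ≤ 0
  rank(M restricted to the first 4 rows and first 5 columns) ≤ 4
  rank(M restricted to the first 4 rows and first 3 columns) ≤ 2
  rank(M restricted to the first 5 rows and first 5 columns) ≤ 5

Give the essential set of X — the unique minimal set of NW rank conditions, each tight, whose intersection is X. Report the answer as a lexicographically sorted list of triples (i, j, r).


Reconstructing r_w from the 19 given conditions:

  0  1  1  1  1
  0  1  1  1  2
  1  2  2  2  3
  1  2  2  3  4
  1  2  3  4  5

reading off 1-entries of Δ²R: w = (2, 5, 1, 4, 3).

D(w) has 5 cells with 3 SE-corners; essential set:

[(2, 1, 0), (2, 4, 1), (4, 3, 2)]


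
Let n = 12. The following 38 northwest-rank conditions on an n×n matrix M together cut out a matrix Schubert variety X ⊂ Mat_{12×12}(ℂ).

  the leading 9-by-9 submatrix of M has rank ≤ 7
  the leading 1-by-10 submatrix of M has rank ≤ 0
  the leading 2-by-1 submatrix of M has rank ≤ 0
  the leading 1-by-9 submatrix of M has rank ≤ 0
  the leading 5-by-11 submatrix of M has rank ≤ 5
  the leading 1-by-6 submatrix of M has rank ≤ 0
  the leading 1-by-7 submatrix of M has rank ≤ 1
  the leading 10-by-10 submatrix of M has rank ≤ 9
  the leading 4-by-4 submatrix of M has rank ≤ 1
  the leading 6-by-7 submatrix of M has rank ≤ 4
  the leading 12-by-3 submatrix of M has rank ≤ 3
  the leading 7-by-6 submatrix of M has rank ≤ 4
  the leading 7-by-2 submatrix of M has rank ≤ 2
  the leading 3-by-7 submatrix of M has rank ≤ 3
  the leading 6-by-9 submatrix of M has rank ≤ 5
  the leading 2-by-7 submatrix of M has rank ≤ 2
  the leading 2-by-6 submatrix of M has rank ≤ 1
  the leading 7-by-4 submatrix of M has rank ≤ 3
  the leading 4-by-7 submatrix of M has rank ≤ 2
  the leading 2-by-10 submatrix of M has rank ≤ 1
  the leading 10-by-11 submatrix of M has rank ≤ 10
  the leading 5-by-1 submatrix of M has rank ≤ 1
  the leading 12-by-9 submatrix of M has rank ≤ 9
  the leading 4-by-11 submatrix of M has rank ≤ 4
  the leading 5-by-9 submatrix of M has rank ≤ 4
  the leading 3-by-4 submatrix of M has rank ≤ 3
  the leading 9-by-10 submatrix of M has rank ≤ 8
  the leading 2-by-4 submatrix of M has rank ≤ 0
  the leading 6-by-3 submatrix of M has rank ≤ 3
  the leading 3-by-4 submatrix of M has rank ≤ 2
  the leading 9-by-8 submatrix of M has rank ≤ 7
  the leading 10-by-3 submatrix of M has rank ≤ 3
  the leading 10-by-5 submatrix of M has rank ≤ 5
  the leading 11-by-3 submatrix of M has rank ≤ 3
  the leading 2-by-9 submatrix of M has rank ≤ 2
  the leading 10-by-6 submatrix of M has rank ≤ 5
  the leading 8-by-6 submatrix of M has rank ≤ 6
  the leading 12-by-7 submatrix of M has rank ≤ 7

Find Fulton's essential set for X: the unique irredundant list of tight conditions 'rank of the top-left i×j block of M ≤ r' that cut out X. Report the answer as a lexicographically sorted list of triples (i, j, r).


Reconstructing r_w from the 38 given conditions:

  0 | 0 | 0 | 0 | 0 | 0 | 0 | 0 | 0 | 0 | 1 | 1
  0 | 0 | 0 | 0 | 1 | 1 | 1 | 1 | 1 | 1 | 2 | 2
  1 | 1 | 1 | 1 | 2 | 2 | 2 | 2 | 2 | 2 | 3 | 3
  1 | 1 | 1 | 1 | 2 | 2 | 2 | 3 | 3 | 3 | 4 | 4
  1 | 2 | 2 | 2 | 3 | 3 | 3 | 4 | 4 | 4 | 5 | 5
  1 | 2 | 3 | 3 | 4 | 4 | 4 | 5 | 5 | 5 | 6 | 6
  1 | 2 | 3 | 3 | 4 | 4 | 5 | 6 | 6 | 6 | 7 | 7
  1 | 2 | 3 | 4 | 5 | 5 | 6 | 7 | 7 | 7 | 8 | 8
  1 | 2 | 3 | 4 | 5 | 5 | 6 | 7 | 7 | 8 | 9 | 9
  1 | 2 | 3 | 4 | 5 | 5 | 6 | 7 | 8 | 9 | 10 | 10
  1 | 2 | 3 | 4 | 5 | 6 | 7 | 8 | 9 | 10 | 11 | 11
  1 | 2 | 3 | 4 | 5 | 6 | 7 | 8 | 9 | 10 | 11 | 12

hence w(1..12) = (11, 5, 1, 8, 2, 3, 7, 4, 10, 9, 6, 12).

Rothe diagram D(w) (24 cells), 8 SE-corners (essential conditions):

[(1, 10, 0), (2, 4, 0), (4, 4, 1), (4, 7, 2), (7, 4, 3), (7, 6, 4), (9, 9, 7), (10, 6, 5)]


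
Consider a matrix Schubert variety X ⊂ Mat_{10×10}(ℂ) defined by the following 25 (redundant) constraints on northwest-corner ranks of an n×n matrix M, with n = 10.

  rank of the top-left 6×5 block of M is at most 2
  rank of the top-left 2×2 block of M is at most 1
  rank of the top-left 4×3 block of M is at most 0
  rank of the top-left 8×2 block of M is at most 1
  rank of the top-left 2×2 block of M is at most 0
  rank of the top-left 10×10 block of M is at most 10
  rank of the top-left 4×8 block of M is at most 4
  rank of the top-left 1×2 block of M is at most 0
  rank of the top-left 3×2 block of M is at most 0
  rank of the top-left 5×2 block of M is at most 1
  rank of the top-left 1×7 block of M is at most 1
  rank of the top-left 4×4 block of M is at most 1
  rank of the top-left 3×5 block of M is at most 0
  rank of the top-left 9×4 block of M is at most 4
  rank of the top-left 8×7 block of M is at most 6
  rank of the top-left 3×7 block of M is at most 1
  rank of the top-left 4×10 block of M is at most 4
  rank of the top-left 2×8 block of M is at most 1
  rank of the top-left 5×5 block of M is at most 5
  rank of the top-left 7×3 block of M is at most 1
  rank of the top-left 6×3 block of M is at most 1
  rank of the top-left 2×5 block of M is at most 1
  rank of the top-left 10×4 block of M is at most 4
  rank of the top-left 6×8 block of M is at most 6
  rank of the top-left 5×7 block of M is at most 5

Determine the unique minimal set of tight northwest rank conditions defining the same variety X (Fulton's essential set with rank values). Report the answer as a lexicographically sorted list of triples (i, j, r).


Propagating the 25 rank bounds to every northwest block:

  i=1: 0 | 0 | 0 | 0 | 0 | 1 | 1 | 1 | 1 | 1
  i=2: 0 | 0 | 0 | 0 | 0 | 1 | 1 | 1 | 2 | 2
  i=3: 0 | 0 | 0 | 0 | 0 | 1 | 1 | 2 | 3 | 3
  i=4: 0 | 0 | 0 | 1 | 1 | 2 | 2 | 3 | 4 | 4
  i=5: 1 | 1 | 1 | 2 | 2 | 3 | 3 | 4 | 5 | 5
  i=6: 1 | 1 | 1 | 2 | 2 | 3 | 4 | 5 | 6 | 6
  i=7: 1 | 1 | 1 | 2 | 3 | 4 | 5 | 6 | 7 | 7
  i=8: 1 | 1 | 2 | 3 | 4 | 5 | 6 | 7 | 8 | 8
  i=9: 1 | 2 | 3 | 4 | 5 | 6 | 7 | 8 | 9 | 9
  i=10: 1 | 2 | 3 | 4 | 5 | 6 | 7 | 8 | 9 | 10

so w = (6, 9, 8, 4, 1, 7, 5, 3, 2, 10).

Rothe diagram D(w) (27 cells), 7 SE-corners (essential conditions):

[(2, 8, 1), (3, 5, 0), (3, 7, 1), (4, 3, 0), (6, 5, 2), (7, 3, 1), (8, 2, 1)]
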